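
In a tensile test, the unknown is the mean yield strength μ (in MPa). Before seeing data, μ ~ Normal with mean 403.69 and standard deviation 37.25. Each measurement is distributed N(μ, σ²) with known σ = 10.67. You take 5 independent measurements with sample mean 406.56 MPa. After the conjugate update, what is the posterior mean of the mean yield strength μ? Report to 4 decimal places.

For Normal data with known variance σ², a Normal(μ₀, σ₀²) prior on μ is conjugate. Posterior precision = 1/σ₀² + n/σ²; posterior mean is the precision-weighted average of μ₀ and x̄.
n·x̄ = 5·406.56 = 2032.8.
σ₀² = 37.25² = 1387.5625, σ² = 10.67² = 113.8489; σ² + n·σ₀² = 113.8489 + 5·1387.5625 = 7051.6614.
Posterior mean = (μ₀/σ₀² + n·x̄/σ²)/(1/σ₀² + n/σ²) = (σ²·μ₀ + σ₀²·n·x̄)/(σ² + n·σ₀²) = (113.8489·403.69 + 1387.5625·2032.8)/7051.6614 = 2866596.712441/7051.6614 = 406.5137.

406.5137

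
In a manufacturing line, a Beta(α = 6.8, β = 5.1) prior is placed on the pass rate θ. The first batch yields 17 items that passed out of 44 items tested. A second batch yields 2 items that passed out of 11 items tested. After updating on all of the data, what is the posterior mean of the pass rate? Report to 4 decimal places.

The Beta prior is conjugate to a Binomial/Bernoulli likelihood; the update adds successes to α and failures to β.
After batch 1: Beta(6.8+17, 5.1+27) = Beta(23.8, 32.1).
After batch 2: Beta(23.8+2, 32.1+9) = Beta(25.8, 41.1).
Posterior mean = α/(α+β) = 25.8/66.9 = 0.3857.

0.3857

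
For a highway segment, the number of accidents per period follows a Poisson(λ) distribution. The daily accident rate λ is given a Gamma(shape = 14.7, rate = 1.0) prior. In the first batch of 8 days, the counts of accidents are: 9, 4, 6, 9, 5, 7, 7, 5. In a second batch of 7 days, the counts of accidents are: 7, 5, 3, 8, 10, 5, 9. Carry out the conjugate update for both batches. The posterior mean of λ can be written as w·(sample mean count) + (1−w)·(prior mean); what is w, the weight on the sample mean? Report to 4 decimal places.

0.9375

With a Gamma(shape α, rate β) prior, the Poisson likelihood is conjugate: the posterior is Gamma(α + ΣXᵢ, β + n).
Total number of days: n = 8 + 7 = 15.
Posterior mean = (α₀+S)/(β₀+n) = [n/(β₀+n)]·(S/n) + [β₀/(β₀+n)]·(α₀/β₀), so only n and β₀ enter the weight.
Weight on data w = n/(β₀+n) = 15/(1.0+15) = 15/16.0 = 0.9375.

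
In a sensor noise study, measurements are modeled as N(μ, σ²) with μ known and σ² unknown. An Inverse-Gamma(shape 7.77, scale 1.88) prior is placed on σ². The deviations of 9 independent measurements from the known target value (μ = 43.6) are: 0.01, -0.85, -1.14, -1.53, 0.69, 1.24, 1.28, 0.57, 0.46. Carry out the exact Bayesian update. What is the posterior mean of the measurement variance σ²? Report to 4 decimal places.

With known mean μ and an Inverse-Gamma(α, β) prior on σ², the Normal likelihood is conjugate: posterior is Inv-Gamma(α + n/2, β + Σ(xᵢ−μ)²/2).
Σ(xᵢ−μ)² = (0.01)² + (-0.85)² + (-1.14)² + (-1.53)² + (0.69)² + (1.24)² + (1.28)² + (0.57)² + (0.46)² = 8.5517.
Posterior: Inv-Gamma(7.77 + 9/2, 1.88 + 8.5517/2) = Inv-Gamma(12.27, 6.15585).
E[σ²|data] = β/(α−1) = 6.15585/11.27 = 0.5462.

0.5462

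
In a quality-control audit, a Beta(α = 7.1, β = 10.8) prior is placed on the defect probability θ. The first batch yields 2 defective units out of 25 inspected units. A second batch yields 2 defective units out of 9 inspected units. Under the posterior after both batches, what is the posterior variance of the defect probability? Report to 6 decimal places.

The Beta prior is conjugate to a Binomial/Bernoulli likelihood; the update adds successes to α and failures to β.
After batch 1: Beta(7.1+2, 10.8+23) = Beta(9.1, 33.8).
After batch 2: Beta(9.1+2, 33.8+7) = Beta(11.1, 40.8).
Var = αβ/((α+β)²(α+β+1)) = 11.1·40.8/(51.9²·52.9) = 0.003178.

0.003178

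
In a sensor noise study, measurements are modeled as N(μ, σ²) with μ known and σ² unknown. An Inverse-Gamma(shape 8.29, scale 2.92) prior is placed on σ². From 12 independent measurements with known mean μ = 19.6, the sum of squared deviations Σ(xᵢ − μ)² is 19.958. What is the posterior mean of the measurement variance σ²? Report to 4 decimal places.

With known mean μ and an Inverse-Gamma(α, β) prior on σ², the Normal likelihood is conjugate: posterior is Inv-Gamma(α + n/2, β + Σ(xᵢ−μ)²/2).
Posterior: Inv-Gamma(8.29 + 12/2, 2.92 + 19.958/2) = Inv-Gamma(14.29, 12.8990).
E[σ²|data] = β/(α−1) = 12.8990/13.29 = 0.9706.

0.9706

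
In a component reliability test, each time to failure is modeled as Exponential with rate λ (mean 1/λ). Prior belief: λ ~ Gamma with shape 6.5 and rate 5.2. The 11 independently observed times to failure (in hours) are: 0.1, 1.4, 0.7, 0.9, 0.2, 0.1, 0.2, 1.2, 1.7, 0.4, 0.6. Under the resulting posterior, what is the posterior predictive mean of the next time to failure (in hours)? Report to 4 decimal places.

With a Gamma(shape α, rate β) prior on the exponential rate λ, the posterior after n observations with total T = Σxᵢ is Gamma(α+n, β+T).
Sum of observations T = 7.5 hours; n = 11.
Posterior: Gamma(6.5+11, 5.2+7.5) = Gamma(17.5, 12.7).
The predictive distribution for the next observation is Lomax; its mean is β/(α−1) = 12.7/16.5 = 0.7697.

0.7697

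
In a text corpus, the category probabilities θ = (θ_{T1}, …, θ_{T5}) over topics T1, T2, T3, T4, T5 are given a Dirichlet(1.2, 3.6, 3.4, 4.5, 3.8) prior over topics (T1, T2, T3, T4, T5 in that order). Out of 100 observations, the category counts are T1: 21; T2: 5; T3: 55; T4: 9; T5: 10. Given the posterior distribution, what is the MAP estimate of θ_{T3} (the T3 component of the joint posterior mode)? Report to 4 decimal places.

The Dirichlet prior is conjugate to the Multinomial likelihood: each posterior αⱼ = prior αⱼ + observed count nⱼ.
Posterior concentration: (22.2, 8.6, 58.4, 13.5, 13.8), total = 116.5.
Joint mode component: (α_{T3}−1)/(Σα−K) = 57.4/111.5 = 0.5148.

0.5148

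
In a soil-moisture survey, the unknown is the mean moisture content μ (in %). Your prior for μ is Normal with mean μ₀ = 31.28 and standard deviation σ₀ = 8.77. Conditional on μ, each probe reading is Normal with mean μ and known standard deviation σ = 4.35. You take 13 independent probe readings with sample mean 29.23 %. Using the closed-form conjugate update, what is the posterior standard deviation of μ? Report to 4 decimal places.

1.1952

For Normal data with known variance σ², a Normal(μ₀, σ₀²) prior on μ is conjugate. Posterior precision = 1/σ₀² + n/σ²; posterior mean is the precision-weighted average of μ₀ and x̄.
σ₀² = 8.77² = 76.9129, σ² = 4.35² = 18.9225; σ² + n·σ₀² = 18.9225 + 13·76.9129 = 1018.7902.
Posterior precision = 1/σ₀² + n/σ² = 1/76.9129 + 13/18.9225 = (σ² + n·σ₀²)/(σ₀²σ²) = 1018.7902/(76.9129·18.9225); posterior variance σₙ² = σ₀²σ²/(σ² + n·σ₀²) = 76.9129·18.9225/1018.7902 = 1.428542.
Posterior SD = √σₙ² = √(76.9129·18.9225/1018.7902) = 1.1952.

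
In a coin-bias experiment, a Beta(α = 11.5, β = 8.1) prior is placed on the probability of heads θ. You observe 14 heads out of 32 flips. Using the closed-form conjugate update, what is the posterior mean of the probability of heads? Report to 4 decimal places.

The Beta prior is conjugate to a Binomial/Bernoulli likelihood; the update adds successes to α and failures to β.
Posterior: Beta(α+k, β+n−k) = Beta(11.5+14, 8.1+18) = Beta(25.5, 26.1).
Posterior mean = α/(α+β) = 25.5/51.6 = 0.4942.

0.4942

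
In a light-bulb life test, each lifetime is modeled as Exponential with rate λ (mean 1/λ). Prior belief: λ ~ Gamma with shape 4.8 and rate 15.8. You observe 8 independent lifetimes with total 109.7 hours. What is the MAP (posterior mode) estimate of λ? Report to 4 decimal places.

0.0940

With a Gamma(shape α, rate β) prior on the exponential rate λ, the posterior after n observations with total T = Σxᵢ is Gamma(α+n, β+T).
Posterior: Gamma(4.8+8, 15.8+109.7) = Gamma(12.8, 125.5).
Mode = (α−1)/β = 0.0940.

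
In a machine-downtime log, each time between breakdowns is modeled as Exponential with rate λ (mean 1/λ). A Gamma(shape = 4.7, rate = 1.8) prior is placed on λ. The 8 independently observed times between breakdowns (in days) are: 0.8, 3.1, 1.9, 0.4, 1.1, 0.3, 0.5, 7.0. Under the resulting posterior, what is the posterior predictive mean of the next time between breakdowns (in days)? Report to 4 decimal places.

With a Gamma(shape α, rate β) prior on the exponential rate λ, the posterior after n observations with total T = Σxᵢ is Gamma(α+n, β+T).
Sum of observations T = 15.1 days; n = 8.
Posterior: Gamma(4.7+8, 1.8+15.1) = Gamma(12.7, 16.9).
The predictive distribution for the next observation is Lomax; its mean is β/(α−1) = 16.9/11.7 = 1.4444.

1.4444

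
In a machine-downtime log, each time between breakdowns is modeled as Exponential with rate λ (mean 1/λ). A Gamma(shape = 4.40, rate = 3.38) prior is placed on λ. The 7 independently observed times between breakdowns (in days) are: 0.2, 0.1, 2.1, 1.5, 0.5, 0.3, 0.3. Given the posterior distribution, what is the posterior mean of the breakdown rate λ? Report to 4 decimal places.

With a Gamma(shape α, rate β) prior on the exponential rate λ, the posterior after n observations with total T = Σxᵢ is Gamma(α+n, β+T).
Sum of observations T = 5.0 days; n = 7.
Posterior: Gamma(4.40+7, 3.38+5.0) = Gamma(11.40, 8.38).
Posterior mean of λ = α/β = 11.40/8.38 = 1.3604.

1.3604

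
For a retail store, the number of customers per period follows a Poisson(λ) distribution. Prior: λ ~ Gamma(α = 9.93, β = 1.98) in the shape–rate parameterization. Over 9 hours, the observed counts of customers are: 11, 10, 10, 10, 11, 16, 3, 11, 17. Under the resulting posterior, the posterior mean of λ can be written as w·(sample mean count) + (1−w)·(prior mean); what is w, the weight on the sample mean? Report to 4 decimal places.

With a Gamma(shape α, rate β) prior, the Poisson likelihood is conjugate: the posterior is Gamma(α + ΣXᵢ, β + n).
Posterior mean = (α₀+S)/(β₀+n) = [n/(β₀+n)]·(S/n) + [β₀/(β₀+n)]·(α₀/β₀), so only n and β₀ enter the weight.
Weight on data w = n/(β₀+n) = 9/(1.98+9) = 9/10.98 = 0.8197.

0.8197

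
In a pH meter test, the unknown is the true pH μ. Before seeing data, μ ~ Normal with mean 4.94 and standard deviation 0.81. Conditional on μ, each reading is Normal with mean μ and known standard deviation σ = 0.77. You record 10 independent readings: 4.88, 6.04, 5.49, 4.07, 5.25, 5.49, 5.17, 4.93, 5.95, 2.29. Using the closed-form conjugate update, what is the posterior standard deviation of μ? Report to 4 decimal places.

For Normal data with known variance σ², a Normal(μ₀, σ₀²) prior on μ is conjugate. Posterior precision = 1/σ₀² + n/σ²; posterior mean is the precision-weighted average of μ₀ and x̄.
σ₀² = 0.81² = 0.6561, σ² = 0.77² = 0.5929; σ² + n·σ₀² = 0.5929 + 10·0.6561 = 7.1539.
Posterior precision = 1/σ₀² + n/σ² = 1/0.6561 + 10/0.5929 = (σ² + n·σ₀²)/(σ₀²σ²) = 7.1539/(0.6561·0.5929); posterior variance σₙ² = σ₀²σ²/(σ² + n·σ₀²) = 0.6561·0.5929/7.1539 = 0.054376.
Posterior SD = √σₙ² = √(0.6561·0.5929/7.1539) = 0.2332.

0.2332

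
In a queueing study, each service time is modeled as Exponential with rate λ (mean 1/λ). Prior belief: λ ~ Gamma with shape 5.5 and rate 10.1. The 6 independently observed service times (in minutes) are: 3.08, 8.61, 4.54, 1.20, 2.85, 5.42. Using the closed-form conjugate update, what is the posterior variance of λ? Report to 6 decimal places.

0.008973

With a Gamma(shape α, rate β) prior on the exponential rate λ, the posterior after n observations with total T = Σxᵢ is Gamma(α+n, β+T).
Sum of observations T = 25.70 minutes; n = 6.
Posterior: Gamma(5.5+6, 10.1+25.70) = Gamma(11.5, 35.80).
Var = α/β² = 0.008973.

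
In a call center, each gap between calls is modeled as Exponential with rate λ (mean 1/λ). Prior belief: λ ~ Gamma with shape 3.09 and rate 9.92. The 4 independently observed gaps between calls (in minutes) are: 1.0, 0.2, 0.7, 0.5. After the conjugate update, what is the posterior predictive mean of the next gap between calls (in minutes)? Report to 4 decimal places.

With a Gamma(shape α, rate β) prior on the exponential rate λ, the posterior after n observations with total T = Σxᵢ is Gamma(α+n, β+T).
Sum of observations T = 2.4 minutes; n = 4.
Posterior: Gamma(3.09+4, 9.92+2.4) = Gamma(7.09, 12.32).
The predictive distribution for the next observation is Lomax; its mean is β/(α−1) = 12.32/6.09 = 2.0230.

2.0230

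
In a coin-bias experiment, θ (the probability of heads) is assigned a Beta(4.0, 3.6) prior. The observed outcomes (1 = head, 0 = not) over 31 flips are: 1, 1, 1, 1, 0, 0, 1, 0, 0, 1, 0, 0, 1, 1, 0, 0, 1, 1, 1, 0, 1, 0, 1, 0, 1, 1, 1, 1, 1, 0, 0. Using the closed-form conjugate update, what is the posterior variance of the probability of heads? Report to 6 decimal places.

0.006190

The Beta prior is conjugate to a Binomial/Bernoulli likelihood; the update adds successes to α and failures to β.
Posterior: Beta(α+k, β+n−k) = Beta(4.0+18, 3.6+13) = Beta(22.0, 16.6).
Var = αβ/((α+β)²(α+β+1)) = 22.0·16.6/(38.6²·39.6) = 0.006190.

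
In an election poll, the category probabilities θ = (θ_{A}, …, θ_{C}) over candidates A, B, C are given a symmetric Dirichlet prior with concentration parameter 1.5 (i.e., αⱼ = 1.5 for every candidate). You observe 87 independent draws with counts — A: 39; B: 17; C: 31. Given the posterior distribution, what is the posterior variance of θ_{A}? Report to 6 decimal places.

0.002667

The Dirichlet prior is conjugate to the Multinomial likelihood: each posterior αⱼ = prior αⱼ + observed count nⱼ.
Posterior concentration: (40.5, 18.5, 32.5), total = 91.5.
Var[θ_j] = α_j(Σα−α_j)/((Σα)²(Σα+1)) = 40.5·51.0/(91.5²·92.5) = 0.002667.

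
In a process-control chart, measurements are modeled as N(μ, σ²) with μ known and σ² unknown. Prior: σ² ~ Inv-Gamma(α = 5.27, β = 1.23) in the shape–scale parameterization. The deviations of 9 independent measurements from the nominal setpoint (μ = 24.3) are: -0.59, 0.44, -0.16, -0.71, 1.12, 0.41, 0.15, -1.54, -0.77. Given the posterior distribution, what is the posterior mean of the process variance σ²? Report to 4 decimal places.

With known mean μ and an Inverse-Gamma(α, β) prior on σ², the Normal likelihood is conjugate: posterior is Inv-Gamma(α + n/2, β + Σ(xᵢ−μ)²/2).
Σ(xᵢ−μ)² = (-0.59)² + (0.44)² + (-0.16)² + (-0.71)² + (1.12)² + (0.41)² + (0.15)² + (-1.54)² + (-0.77)² = 5.4809.
Posterior: Inv-Gamma(5.27 + 9/2, 1.23 + 5.4809/2) = Inv-Gamma(9.77, 3.97045).
E[σ²|data] = β/(α−1) = 3.97045/8.77 = 0.4527.

0.4527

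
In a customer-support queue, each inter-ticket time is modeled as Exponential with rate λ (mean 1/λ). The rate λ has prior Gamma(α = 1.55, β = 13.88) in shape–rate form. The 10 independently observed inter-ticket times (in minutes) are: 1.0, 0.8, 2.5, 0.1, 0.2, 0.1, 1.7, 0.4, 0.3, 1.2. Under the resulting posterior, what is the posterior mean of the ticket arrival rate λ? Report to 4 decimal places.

0.5207

With a Gamma(shape α, rate β) prior on the exponential rate λ, the posterior after n observations with total T = Σxᵢ is Gamma(α+n, β+T).
Sum of observations T = 8.3 minutes; n = 10.
Posterior: Gamma(1.55+10, 13.88+8.3) = Gamma(11.55, 22.18).
Posterior mean of λ = α/β = 11.55/22.18 = 0.5207.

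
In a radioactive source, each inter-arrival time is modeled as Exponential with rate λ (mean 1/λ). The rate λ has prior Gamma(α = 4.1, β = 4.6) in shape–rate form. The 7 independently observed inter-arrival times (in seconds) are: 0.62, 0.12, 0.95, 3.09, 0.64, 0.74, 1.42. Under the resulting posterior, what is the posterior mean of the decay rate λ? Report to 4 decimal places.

With a Gamma(shape α, rate β) prior on the exponential rate λ, the posterior after n observations with total T = Σxᵢ is Gamma(α+n, β+T).
Sum of observations T = 7.58 seconds; n = 7.
Posterior: Gamma(4.1+7, 4.6+7.58) = Gamma(11.1, 12.18).
Posterior mean of λ = α/β = 11.1/12.18 = 0.9113.

0.9113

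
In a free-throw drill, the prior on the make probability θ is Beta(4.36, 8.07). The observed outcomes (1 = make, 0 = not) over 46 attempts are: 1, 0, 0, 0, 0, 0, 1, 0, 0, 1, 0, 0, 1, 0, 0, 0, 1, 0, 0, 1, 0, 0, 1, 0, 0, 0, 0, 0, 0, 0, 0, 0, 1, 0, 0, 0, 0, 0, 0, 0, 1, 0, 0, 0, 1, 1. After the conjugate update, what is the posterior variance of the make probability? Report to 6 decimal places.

0.003261

The Beta prior is conjugate to a Binomial/Bernoulli likelihood; the update adds successes to α and failures to β.
Posterior: Beta(α+k, β+n−k) = Beta(4.36+11, 8.07+35) = Beta(15.36, 43.07).
Var = αβ/((α+β)²(α+β+1)) = 15.36·43.07/(58.43²·59.43) = 0.003261.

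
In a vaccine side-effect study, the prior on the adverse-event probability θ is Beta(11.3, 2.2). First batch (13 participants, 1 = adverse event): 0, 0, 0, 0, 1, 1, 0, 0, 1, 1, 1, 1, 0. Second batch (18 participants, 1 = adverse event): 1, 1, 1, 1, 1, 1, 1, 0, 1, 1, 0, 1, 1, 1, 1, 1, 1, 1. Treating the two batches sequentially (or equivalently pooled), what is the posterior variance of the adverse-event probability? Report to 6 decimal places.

0.004139

The Beta prior is conjugate to a Binomial/Bernoulli likelihood; the update adds successes to α and failures to β.
After batch 1: Beta(11.3+6, 2.2+7) = Beta(17.3, 9.2).
After batch 2: Beta(17.3+16, 9.2+2) = Beta(33.3, 11.2).
Var = αβ/((α+β)²(α+β+1)) = 33.3·11.2/(44.5²·45.5) = 0.004139.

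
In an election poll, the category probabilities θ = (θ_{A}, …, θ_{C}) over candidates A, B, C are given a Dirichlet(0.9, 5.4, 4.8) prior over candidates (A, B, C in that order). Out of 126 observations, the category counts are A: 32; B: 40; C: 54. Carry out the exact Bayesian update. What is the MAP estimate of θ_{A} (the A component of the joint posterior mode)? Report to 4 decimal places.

0.2379

The Dirichlet prior is conjugate to the Multinomial likelihood: each posterior αⱼ = prior αⱼ + observed count nⱼ.
Posterior concentration: (32.9, 45.4, 58.8), total = 137.1.
Joint mode component: (α_{A}−1)/(Σα−K) = 31.9/134.1 = 0.2379.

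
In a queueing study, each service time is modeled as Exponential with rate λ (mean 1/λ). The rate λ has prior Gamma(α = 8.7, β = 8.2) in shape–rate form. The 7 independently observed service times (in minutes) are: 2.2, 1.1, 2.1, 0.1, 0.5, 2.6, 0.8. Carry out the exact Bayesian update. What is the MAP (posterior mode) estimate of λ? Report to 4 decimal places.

With a Gamma(shape α, rate β) prior on the exponential rate λ, the posterior after n observations with total T = Σxᵢ is Gamma(α+n, β+T).
Sum of observations T = 9.4 minutes; n = 7.
Posterior: Gamma(8.7+7, 8.2+9.4) = Gamma(15.7, 17.6).
Mode = (α−1)/β = 0.8352.

0.8352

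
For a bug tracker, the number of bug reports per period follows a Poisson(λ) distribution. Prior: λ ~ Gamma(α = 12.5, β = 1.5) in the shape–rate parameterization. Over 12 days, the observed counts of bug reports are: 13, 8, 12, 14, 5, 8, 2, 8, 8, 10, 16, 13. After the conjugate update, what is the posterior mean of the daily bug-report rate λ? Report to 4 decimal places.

With a Gamma(shape α, rate β) prior, the Poisson likelihood is conjugate: the posterior is Gamma(α + ΣXᵢ, β + n).
Sum of counts S = 117 over n = 12 days.
Posterior: Gamma(α+S, β+n) = Gamma(12.5+117, 1.5+12) = Gamma(129.5, 13.5).
Posterior mean = α/β = 129.5/13.5 = 9.5926.

9.5926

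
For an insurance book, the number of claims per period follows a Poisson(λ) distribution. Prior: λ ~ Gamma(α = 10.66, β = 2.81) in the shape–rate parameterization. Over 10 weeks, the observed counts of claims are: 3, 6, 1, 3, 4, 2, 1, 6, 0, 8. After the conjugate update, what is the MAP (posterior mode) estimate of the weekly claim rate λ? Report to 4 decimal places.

3.4083

With a Gamma(shape α, rate β) prior, the Poisson likelihood is conjugate: the posterior is Gamma(α + ΣXᵢ, β + n).
Sum of counts S = 34 over n = 10 weeks.
Posterior: Gamma(α+S, β+n) = Gamma(10.66+34, 2.81+10) = Gamma(44.66, 12.81).
Mode of Gamma(α,β) for α≥1 is (α−1)/β = 43.66/12.81 = 3.4083.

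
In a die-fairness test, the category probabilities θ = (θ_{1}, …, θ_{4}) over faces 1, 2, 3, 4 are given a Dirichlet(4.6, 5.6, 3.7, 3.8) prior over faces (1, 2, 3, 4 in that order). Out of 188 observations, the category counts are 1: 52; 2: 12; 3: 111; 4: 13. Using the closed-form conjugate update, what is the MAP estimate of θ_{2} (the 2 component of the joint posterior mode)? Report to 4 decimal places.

The Dirichlet prior is conjugate to the Multinomial likelihood: each posterior αⱼ = prior αⱼ + observed count nⱼ.
Posterior concentration: (56.6, 17.6, 114.7, 16.8), total = 205.7.
Joint mode component: (α_{2}−1)/(Σα−K) = 16.6/201.7 = 0.0823.

0.0823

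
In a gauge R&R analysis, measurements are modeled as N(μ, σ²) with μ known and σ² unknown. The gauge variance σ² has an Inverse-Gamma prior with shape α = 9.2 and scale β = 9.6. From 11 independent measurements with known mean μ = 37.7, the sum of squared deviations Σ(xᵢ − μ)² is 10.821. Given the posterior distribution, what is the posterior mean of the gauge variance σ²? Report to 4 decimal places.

With known mean μ and an Inverse-Gamma(α, β) prior on σ², the Normal likelihood is conjugate: posterior is Inv-Gamma(α + n/2, β + Σ(xᵢ−μ)²/2).
Posterior: Inv-Gamma(9.2 + 11/2, 9.6 + 10.821/2) = Inv-Gamma(14.70, 15.0105).
E[σ²|data] = β/(α−1) = 15.0105/13.70 = 1.0957.

1.0957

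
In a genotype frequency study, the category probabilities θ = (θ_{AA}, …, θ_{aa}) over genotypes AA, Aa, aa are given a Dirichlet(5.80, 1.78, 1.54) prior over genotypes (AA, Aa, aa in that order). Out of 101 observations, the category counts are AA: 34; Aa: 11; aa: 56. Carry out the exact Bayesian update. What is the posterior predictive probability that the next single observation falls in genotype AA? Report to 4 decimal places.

The Dirichlet prior is conjugate to the Multinomial likelihood: each posterior αⱼ = prior αⱼ + observed count nⱼ.
Posterior concentration: (39.80, 12.78, 57.54), total = 110.12.
P(next = AA | data) = α_{AA}/Σα = 0.3614.

0.3614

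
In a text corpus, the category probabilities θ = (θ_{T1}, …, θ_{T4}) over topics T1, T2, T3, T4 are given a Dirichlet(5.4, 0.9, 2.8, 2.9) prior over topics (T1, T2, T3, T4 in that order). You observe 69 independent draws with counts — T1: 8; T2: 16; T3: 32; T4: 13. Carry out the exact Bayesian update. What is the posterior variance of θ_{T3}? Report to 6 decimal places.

The Dirichlet prior is conjugate to the Multinomial likelihood: each posterior αⱼ = prior αⱼ + observed count nⱼ.
Posterior concentration: (13.4, 16.9, 34.8, 15.9), total = 81.0.
Var[θ_j] = α_j(Σα−α_j)/((Σα)²(Σα+1)) = 34.8·46.2/(81.0²·82.0) = 0.002988.

0.002988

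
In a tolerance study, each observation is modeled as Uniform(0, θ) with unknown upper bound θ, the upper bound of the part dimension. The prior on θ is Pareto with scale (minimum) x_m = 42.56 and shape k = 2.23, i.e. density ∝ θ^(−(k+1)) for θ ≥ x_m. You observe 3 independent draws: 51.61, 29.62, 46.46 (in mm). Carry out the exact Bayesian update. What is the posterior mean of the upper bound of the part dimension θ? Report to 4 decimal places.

A Pareto(scale x_m, shape k) prior on the upper bound θ of Uniform(0, θ) is conjugate: posterior is Pareto(max(x_m, max xᵢ), k + n).
Sample maximum = 51.61; prior scale x_m = 42.56 → posterior scale = max = 51.61.
Posterior shape = 2.23 + 3 = 5.23.
E[θ|data] = k·x_m/(k−1) = 5.23·51.61/4.23 = 63.8109.

63.8109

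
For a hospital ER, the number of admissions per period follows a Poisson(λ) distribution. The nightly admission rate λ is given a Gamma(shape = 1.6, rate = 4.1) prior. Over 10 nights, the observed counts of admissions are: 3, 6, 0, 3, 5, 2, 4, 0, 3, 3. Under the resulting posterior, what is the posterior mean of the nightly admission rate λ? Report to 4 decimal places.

2.1702

With a Gamma(shape α, rate β) prior, the Poisson likelihood is conjugate: the posterior is Gamma(α + ΣXᵢ, β + n).
Sum of counts S = 29 over n = 10 nights.
Posterior: Gamma(α+S, β+n) = Gamma(1.6+29, 4.1+10) = Gamma(30.6, 14.1).
Posterior mean = α/β = 30.6/14.1 = 2.1702.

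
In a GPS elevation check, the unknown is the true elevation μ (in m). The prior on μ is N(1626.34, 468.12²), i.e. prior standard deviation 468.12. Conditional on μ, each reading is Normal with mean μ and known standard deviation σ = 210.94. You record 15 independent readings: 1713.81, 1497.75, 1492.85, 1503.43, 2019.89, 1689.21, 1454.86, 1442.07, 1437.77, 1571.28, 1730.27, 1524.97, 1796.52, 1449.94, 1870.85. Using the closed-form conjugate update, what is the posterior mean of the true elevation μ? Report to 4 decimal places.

For Normal data with known variance σ², a Normal(μ₀, σ₀²) prior on μ is conjugate. Posterior precision = 1/σ₀² + n/σ²; posterior mean is the precision-weighted average of μ₀ and x̄.
Σxᵢ = 1713.81 + 1497.75 + 1492.85 + 1503.43 + 2019.89 + 1689.21 + 1454.86 + 1442.07 + 1437.77 + 1571.28 + 1730.27 + 1524.97 + 1796.52 + 1449.94 + 1870.85 = 24195.47, so n·x̄ = 24195.47.
σ₀² = 468.12² = 219136.3344, σ² = 210.94² = 44495.6836; σ² + n·σ₀² = 44495.6836 + 15·219136.3344 = 3331540.6996.
Posterior mean = (μ₀/σ₀² + n·x̄/σ²)/(1/σ₀² + n/σ²) = (σ²·μ₀ + σ₀²·n·x̄)/(σ² + n·σ₀²) = (44495.6836·1626.34 + 219136.3344·24195.47)/3331540.6996 = 5374471714.951192/3331540.6996 = 1613.2091.

1613.2091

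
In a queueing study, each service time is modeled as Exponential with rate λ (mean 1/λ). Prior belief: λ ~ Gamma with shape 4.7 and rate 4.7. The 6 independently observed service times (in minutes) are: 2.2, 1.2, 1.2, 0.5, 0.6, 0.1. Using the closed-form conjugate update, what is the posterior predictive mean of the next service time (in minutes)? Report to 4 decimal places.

With a Gamma(shape α, rate β) prior on the exponential rate λ, the posterior after n observations with total T = Σxᵢ is Gamma(α+n, β+T).
Sum of observations T = 5.8 minutes; n = 6.
Posterior: Gamma(4.7+6, 4.7+5.8) = Gamma(10.7, 10.5).
The predictive distribution for the next observation is Lomax; its mean is β/(α−1) = 10.5/9.7 = 1.0825.

1.0825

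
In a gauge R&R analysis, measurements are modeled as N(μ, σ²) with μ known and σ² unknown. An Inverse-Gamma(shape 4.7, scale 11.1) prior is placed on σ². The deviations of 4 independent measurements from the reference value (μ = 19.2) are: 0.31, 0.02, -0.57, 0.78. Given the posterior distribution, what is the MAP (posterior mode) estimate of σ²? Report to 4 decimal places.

With known mean μ and an Inverse-Gamma(α, β) prior on σ², the Normal likelihood is conjugate: posterior is Inv-Gamma(α + n/2, β + Σ(xᵢ−μ)²/2).
Σ(xᵢ−μ)² = (0.31)² + (0.02)² + (-0.57)² + (0.78)² = 1.0298.
Posterior: Inv-Gamma(4.7 + 4/2, 11.1 + 1.0298/2) = Inv-Gamma(6.70, 11.61490).
Mode = β/(α+1) = 11.61490/7.70 = 1.5084.

1.5084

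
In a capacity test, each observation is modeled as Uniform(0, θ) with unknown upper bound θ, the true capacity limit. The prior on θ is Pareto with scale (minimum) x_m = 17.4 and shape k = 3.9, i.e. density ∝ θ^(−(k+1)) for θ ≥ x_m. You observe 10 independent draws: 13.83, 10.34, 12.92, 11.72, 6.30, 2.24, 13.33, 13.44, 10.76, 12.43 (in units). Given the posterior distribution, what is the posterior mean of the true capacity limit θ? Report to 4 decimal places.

A Pareto(scale x_m, shape k) prior on the upper bound θ of Uniform(0, θ) is conjugate: posterior is Pareto(max(x_m, max xᵢ), k + n).
Sample maximum = 13.83; prior scale x_m = 17.4 → posterior scale = max = 17.40.
Posterior shape = 3.9 + 10 = 13.9.
E[θ|data] = k·x_m/(k−1) = 13.9·17.40/12.9 = 18.7488.

18.7488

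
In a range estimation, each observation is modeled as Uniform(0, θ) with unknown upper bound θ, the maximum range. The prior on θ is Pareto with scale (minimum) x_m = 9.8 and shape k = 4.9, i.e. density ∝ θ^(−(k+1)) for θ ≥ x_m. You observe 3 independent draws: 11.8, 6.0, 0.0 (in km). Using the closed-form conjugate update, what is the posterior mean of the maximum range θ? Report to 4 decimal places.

A Pareto(scale x_m, shape k) prior on the upper bound θ of Uniform(0, θ) is conjugate: posterior is Pareto(max(x_m, max xᵢ), k + n).
Sample maximum = 11.8; prior scale x_m = 9.8 → posterior scale = max = 11.8.
Posterior shape = 4.9 + 3 = 7.9.
E[θ|data] = k·x_m/(k−1) = 7.9·11.8/6.9 = 13.5101.

13.5101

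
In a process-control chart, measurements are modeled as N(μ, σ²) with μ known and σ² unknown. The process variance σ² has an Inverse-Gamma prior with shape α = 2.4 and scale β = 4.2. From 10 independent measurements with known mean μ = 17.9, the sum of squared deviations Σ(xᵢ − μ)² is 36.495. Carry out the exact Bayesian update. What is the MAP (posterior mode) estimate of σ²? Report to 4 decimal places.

With known mean μ and an Inverse-Gamma(α, β) prior on σ², the Normal likelihood is conjugate: posterior is Inv-Gamma(α + n/2, β + Σ(xᵢ−μ)²/2).
Posterior: Inv-Gamma(2.4 + 10/2, 4.2 + 36.495/2) = Inv-Gamma(7.40, 22.4475).
Mode = β/(α+1) = 22.4475/8.40 = 2.6723.

2.6723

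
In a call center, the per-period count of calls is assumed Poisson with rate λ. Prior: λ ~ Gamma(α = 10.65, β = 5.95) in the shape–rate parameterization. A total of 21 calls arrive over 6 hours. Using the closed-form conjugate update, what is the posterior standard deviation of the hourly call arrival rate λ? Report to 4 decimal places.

With a Gamma(shape α, rate β) prior, the Poisson likelihood is conjugate: the posterior is Gamma(α + ΣXᵢ, β + n).
Posterior: Gamma(α+S, β+n) = Gamma(10.65+21, 5.95+6) = Gamma(31.65, 11.95).
SD = √α/β = √31.65/11.95 = 0.4708.

0.4708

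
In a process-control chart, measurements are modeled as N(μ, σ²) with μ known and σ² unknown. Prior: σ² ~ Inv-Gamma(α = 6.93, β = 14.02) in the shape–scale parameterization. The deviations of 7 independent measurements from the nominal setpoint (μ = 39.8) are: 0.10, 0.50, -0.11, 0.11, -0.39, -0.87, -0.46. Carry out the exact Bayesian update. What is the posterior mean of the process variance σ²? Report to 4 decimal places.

1.5612

With known mean μ and an Inverse-Gamma(α, β) prior on σ², the Normal likelihood is conjugate: posterior is Inv-Gamma(α + n/2, β + Σ(xᵢ−μ)²/2).
Σ(xᵢ−μ)² = (0.10)² + (0.50)² + (-0.11)² + (0.11)² + (-0.39)² + (-0.87)² + (-0.46)² = 1.4048.
Posterior: Inv-Gamma(6.93 + 7/2, 14.02 + 1.4048/2) = Inv-Gamma(10.43, 14.72240).
E[σ²|data] = β/(α−1) = 14.72240/9.43 = 1.5612.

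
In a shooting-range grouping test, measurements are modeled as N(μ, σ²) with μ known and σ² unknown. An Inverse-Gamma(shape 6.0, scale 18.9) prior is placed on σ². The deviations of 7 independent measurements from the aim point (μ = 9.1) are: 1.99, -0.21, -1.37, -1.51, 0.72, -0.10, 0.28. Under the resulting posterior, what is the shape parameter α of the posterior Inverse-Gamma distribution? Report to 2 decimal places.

With known mean μ and an Inverse-Gamma(α, β) prior on σ², the Normal likelihood is conjugate: posterior is Inv-Gamma(α + n/2, β + Σ(xᵢ−μ)²/2).
Σ(xᵢ−μ)² = (1.99)² + (-0.21)² + (-1.37)² + (-1.51)² + (0.72)² + (-0.10)² + (0.28)² = 8.7680.
Posterior: Inv-Gamma(6.0 + 7/2, 18.9 + 8.7680/2) = Inv-Gamma(9.50, 23.28400).
Posterior α = 9.50.

9.50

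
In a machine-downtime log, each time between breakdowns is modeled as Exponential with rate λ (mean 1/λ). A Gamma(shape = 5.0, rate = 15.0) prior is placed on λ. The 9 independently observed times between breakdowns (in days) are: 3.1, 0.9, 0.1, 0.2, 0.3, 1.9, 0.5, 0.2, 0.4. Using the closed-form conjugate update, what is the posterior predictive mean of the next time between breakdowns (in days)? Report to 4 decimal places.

1.7385

With a Gamma(shape α, rate β) prior on the exponential rate λ, the posterior after n observations with total T = Σxᵢ is Gamma(α+n, β+T).
Sum of observations T = 7.6 days; n = 9.
Posterior: Gamma(5.0+9, 15.0+7.6) = Gamma(14.0, 22.6).
The predictive distribution for the next observation is Lomax; its mean is β/(α−1) = 22.6/13.0 = 1.7385.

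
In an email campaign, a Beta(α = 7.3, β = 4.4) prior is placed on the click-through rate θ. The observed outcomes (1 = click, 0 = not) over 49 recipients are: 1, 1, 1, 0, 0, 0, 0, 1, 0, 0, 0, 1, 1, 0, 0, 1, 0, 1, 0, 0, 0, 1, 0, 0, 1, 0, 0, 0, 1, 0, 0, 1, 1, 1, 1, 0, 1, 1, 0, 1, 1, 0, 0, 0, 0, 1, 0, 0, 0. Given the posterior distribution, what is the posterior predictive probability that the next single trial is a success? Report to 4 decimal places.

The Beta prior is conjugate to a Binomial/Bernoulli likelihood; the update adds successes to α and failures to β.
Posterior: Beta(α+k, β+n−k) = Beta(7.3+20, 4.4+29) = Beta(27.3, 33.4).
For a single future Bernoulli trial, P(success | data) = α/(α+β) = 0.4498.

0.4498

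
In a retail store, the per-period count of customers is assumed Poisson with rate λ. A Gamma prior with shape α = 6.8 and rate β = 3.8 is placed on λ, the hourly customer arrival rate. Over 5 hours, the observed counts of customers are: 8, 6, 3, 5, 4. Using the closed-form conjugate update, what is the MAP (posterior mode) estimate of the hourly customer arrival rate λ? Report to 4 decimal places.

With a Gamma(shape α, rate β) prior, the Poisson likelihood is conjugate: the posterior is Gamma(α + ΣXᵢ, β + n).
Sum of counts S = 26 over n = 5 hours.
Posterior: Gamma(α+S, β+n) = Gamma(6.8+26, 3.8+5) = Gamma(32.8, 8.8).
Mode of Gamma(α,β) for α≥1 is (α−1)/β = 31.8/8.8 = 3.6136.

3.6136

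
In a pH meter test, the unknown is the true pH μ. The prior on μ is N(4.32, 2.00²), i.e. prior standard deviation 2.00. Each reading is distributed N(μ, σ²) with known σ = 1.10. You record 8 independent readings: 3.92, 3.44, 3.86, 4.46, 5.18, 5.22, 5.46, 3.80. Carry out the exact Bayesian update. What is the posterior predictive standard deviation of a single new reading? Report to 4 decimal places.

1.1644

For Normal data with known variance σ², a Normal(μ₀, σ₀²) prior on μ is conjugate. Posterior precision = 1/σ₀² + n/σ²; posterior mean is the precision-weighted average of μ₀ and x̄.
σ₀² = 2.00² = 4, σ² = 1.10² = 1.21; σ² + n·σ₀² = 1.21 + 8·4 = 33.21.
Posterior precision = 1/σ₀² + n/σ² = 1/4 + 8/1.21 = (σ² + n·σ₀²)/(σ₀²σ²) = 33.21/(4·1.21); posterior variance σₙ² = σ₀²σ²/(σ² + n·σ₀²) = 4·1.21/33.21 = 0.145739.
Predictive variance for one new observation = σₙ² + σ² = 4·1.21/33.21 + 1.21 = σ²·(σ₀² + 33.21)/33.21 = 1.21·37.21/33.21 = 1.355739; SD = √(1.21·37.21/33.21) = 1.1644.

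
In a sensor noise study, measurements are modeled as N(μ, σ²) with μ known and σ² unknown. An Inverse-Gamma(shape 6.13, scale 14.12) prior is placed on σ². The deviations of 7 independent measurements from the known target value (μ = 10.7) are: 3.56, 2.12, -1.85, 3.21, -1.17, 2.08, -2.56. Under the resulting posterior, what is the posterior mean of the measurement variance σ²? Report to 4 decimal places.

4.1358

With known mean μ and an Inverse-Gamma(α, β) prior on σ², the Normal likelihood is conjugate: posterior is Inv-Gamma(α + n/2, β + Σ(xᵢ−μ)²/2).
Σ(xᵢ−μ)² = (3.56)² + (2.12)² + (-1.85)² + (3.21)² + (-1.17)² + (2.08)² + (-2.56)² = 43.1435.
Posterior: Inv-Gamma(6.13 + 7/2, 14.12 + 43.1435/2) = Inv-Gamma(9.63, 35.69175).
E[σ²|data] = β/(α−1) = 35.69175/8.63 = 4.1358.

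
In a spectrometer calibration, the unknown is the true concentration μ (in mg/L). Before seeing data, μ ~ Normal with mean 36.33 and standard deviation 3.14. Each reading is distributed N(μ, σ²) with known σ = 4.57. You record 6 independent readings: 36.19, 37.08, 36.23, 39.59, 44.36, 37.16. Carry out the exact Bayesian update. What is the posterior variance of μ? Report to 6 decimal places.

For Normal data with known variance σ², a Normal(μ₀, σ₀²) prior on μ is conjugate. Posterior precision = 1/σ₀² + n/σ²; posterior mean is the precision-weighted average of μ₀ and x̄.
σ₀² = 3.14² = 9.8596, σ² = 4.57² = 20.8849; σ² + n·σ₀² = 20.8849 + 6·9.8596 = 80.0425.
Posterior precision = 1/σ₀² + n/σ² = 1/9.8596 + 6/20.8849 = (σ² + n·σ₀²)/(σ₀²σ²) = 80.0425/(9.8596·20.8849); posterior variance σₙ² = σ₀²σ²/(σ² + n·σ₀²) = 9.8596·20.8849/80.0425 = 2.572593.

2.572593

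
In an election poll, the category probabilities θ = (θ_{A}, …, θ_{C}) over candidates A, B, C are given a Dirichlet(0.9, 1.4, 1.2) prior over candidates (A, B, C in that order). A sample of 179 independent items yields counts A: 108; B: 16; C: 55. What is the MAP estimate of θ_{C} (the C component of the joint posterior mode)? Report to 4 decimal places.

The Dirichlet prior is conjugate to the Multinomial likelihood: each posterior αⱼ = prior αⱼ + observed count nⱼ.
Posterior concentration: (108.9, 17.4, 56.2), total = 182.5.
Joint mode component: (α_{C}−1)/(Σα−K) = 55.2/179.5 = 0.3075.

0.3075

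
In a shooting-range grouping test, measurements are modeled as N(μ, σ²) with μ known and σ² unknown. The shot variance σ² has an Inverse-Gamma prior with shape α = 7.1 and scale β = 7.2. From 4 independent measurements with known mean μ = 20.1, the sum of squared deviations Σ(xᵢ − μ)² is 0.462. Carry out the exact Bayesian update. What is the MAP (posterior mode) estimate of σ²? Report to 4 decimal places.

With known mean μ and an Inverse-Gamma(α, β) prior on σ², the Normal likelihood is conjugate: posterior is Inv-Gamma(α + n/2, β + Σ(xᵢ−μ)²/2).
Posterior: Inv-Gamma(7.1 + 4/2, 7.2 + 0.462/2) = Inv-Gamma(9.10, 7.4310).
Mode = β/(α+1) = 7.4310/10.10 = 0.7357.

0.7357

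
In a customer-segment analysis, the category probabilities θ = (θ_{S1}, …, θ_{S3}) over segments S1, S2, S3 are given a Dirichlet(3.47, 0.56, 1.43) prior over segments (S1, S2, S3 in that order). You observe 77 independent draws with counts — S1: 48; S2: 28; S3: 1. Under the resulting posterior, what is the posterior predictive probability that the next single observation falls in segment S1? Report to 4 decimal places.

The Dirichlet prior is conjugate to the Multinomial likelihood: each posterior αⱼ = prior αⱼ + observed count nⱼ.
Posterior concentration: (51.47, 28.56, 2.43), total = 82.46.
P(next = S1 | data) = α_{S1}/Σα = 0.6242.

0.6242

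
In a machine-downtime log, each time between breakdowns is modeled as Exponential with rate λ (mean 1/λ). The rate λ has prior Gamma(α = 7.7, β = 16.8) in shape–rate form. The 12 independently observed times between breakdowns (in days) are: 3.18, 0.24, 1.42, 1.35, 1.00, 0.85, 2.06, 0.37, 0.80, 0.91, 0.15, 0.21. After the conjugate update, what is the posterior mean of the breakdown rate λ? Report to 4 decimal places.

With a Gamma(shape α, rate β) prior on the exponential rate λ, the posterior after n observations with total T = Σxᵢ is Gamma(α+n, β+T).
Sum of observations T = 12.54 days; n = 12.
Posterior: Gamma(7.7+12, 16.8+12.54) = Gamma(19.7, 29.34).
Posterior mean of λ = α/β = 19.7/29.34 = 0.6714.

0.6714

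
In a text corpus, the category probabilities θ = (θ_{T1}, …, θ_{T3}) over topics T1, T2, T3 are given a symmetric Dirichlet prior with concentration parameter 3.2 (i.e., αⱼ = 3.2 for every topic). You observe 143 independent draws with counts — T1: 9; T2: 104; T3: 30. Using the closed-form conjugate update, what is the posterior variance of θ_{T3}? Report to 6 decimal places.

0.001108

The Dirichlet prior is conjugate to the Multinomial likelihood: each posterior αⱼ = prior αⱼ + observed count nⱼ.
Posterior concentration: (12.2, 107.2, 33.2), total = 152.6.
Var[θ_j] = α_j(Σα−α_j)/((Σα)²(Σα+1)) = 33.2·119.4/(152.6²·153.6) = 0.001108.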